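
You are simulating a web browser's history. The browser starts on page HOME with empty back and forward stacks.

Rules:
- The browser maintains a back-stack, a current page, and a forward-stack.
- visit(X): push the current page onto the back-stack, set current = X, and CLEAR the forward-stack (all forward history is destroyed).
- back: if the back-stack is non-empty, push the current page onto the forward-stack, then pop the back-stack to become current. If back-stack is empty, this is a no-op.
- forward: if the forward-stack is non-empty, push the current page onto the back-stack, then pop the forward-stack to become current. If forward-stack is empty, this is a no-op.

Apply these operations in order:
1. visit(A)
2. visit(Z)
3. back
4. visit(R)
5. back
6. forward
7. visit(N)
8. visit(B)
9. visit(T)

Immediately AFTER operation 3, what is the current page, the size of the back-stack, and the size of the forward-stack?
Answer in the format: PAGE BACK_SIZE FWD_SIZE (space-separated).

After 1 (visit(A)): cur=A back=1 fwd=0
After 2 (visit(Z)): cur=Z back=2 fwd=0
After 3 (back): cur=A back=1 fwd=1

A 1 1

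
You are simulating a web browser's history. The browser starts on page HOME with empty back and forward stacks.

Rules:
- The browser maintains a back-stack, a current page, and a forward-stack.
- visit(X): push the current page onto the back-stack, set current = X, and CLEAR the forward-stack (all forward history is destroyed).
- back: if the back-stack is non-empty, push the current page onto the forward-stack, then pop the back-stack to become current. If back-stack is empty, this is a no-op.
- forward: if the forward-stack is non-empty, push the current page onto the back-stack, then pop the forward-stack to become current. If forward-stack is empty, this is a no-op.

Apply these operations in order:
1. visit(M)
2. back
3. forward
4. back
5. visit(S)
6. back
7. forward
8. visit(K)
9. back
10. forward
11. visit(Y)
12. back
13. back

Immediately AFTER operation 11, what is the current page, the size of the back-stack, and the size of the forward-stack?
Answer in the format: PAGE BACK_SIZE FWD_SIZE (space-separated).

After 1 (visit(M)): cur=M back=1 fwd=0
After 2 (back): cur=HOME back=0 fwd=1
After 3 (forward): cur=M back=1 fwd=0
After 4 (back): cur=HOME back=0 fwd=1
After 5 (visit(S)): cur=S back=1 fwd=0
After 6 (back): cur=HOME back=0 fwd=1
After 7 (forward): cur=S back=1 fwd=0
After 8 (visit(K)): cur=K back=2 fwd=0
After 9 (back): cur=S back=1 fwd=1
After 10 (forward): cur=K back=2 fwd=0
After 11 (visit(Y)): cur=Y back=3 fwd=0

Y 3 0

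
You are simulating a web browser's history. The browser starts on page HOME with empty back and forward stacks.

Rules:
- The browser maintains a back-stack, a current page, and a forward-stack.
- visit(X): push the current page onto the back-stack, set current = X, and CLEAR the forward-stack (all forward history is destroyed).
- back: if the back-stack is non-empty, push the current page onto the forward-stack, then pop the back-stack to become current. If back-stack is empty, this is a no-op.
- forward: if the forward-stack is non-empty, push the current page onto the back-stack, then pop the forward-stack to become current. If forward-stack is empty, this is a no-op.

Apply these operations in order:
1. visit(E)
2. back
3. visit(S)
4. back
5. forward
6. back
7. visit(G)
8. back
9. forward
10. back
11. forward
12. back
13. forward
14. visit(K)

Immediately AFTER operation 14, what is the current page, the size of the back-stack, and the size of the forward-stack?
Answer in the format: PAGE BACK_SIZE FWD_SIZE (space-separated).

After 1 (visit(E)): cur=E back=1 fwd=0
After 2 (back): cur=HOME back=0 fwd=1
After 3 (visit(S)): cur=S back=1 fwd=0
After 4 (back): cur=HOME back=0 fwd=1
After 5 (forward): cur=S back=1 fwd=0
After 6 (back): cur=HOME back=0 fwd=1
After 7 (visit(G)): cur=G back=1 fwd=0
After 8 (back): cur=HOME back=0 fwd=1
After 9 (forward): cur=G back=1 fwd=0
After 10 (back): cur=HOME back=0 fwd=1
After 11 (forward): cur=G back=1 fwd=0
After 12 (back): cur=HOME back=0 fwd=1
After 13 (forward): cur=G back=1 fwd=0
After 14 (visit(K)): cur=K back=2 fwd=0

K 2 0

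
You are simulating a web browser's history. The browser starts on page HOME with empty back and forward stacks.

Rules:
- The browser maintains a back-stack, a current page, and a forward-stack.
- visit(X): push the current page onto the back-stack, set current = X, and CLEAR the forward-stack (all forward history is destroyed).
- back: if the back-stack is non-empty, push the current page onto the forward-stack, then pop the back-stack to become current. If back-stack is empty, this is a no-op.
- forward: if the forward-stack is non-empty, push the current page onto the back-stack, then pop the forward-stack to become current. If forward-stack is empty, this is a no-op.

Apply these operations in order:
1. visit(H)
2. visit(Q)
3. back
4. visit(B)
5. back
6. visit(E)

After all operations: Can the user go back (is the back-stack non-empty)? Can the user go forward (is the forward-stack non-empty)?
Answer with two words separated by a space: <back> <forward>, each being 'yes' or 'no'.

Answer: yes no

Derivation:
After 1 (visit(H)): cur=H back=1 fwd=0
After 2 (visit(Q)): cur=Q back=2 fwd=0
After 3 (back): cur=H back=1 fwd=1
After 4 (visit(B)): cur=B back=2 fwd=0
After 5 (back): cur=H back=1 fwd=1
After 6 (visit(E)): cur=E back=2 fwd=0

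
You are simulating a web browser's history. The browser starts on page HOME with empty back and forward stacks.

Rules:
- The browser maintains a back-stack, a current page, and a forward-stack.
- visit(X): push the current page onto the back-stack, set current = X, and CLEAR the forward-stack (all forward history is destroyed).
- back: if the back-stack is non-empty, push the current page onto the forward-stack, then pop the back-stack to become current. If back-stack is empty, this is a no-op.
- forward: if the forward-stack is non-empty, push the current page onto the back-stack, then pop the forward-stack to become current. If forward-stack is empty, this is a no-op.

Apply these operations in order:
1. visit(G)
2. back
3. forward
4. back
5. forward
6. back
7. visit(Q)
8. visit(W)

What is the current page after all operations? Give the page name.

After 1 (visit(G)): cur=G back=1 fwd=0
After 2 (back): cur=HOME back=0 fwd=1
After 3 (forward): cur=G back=1 fwd=0
After 4 (back): cur=HOME back=0 fwd=1
After 5 (forward): cur=G back=1 fwd=0
After 6 (back): cur=HOME back=0 fwd=1
After 7 (visit(Q)): cur=Q back=1 fwd=0
After 8 (visit(W)): cur=W back=2 fwd=0

Answer: W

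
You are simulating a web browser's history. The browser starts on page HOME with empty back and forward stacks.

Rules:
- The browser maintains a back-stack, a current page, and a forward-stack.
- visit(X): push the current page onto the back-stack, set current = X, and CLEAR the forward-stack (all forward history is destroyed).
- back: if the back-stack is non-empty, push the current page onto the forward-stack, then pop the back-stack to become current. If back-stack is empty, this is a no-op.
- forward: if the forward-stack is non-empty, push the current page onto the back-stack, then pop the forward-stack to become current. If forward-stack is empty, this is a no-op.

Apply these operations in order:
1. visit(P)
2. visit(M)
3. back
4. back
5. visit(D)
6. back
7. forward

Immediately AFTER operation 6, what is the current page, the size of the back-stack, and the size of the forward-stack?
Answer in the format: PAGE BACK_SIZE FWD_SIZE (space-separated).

After 1 (visit(P)): cur=P back=1 fwd=0
After 2 (visit(M)): cur=M back=2 fwd=0
After 3 (back): cur=P back=1 fwd=1
After 4 (back): cur=HOME back=0 fwd=2
After 5 (visit(D)): cur=D back=1 fwd=0
After 6 (back): cur=HOME back=0 fwd=1

HOME 0 1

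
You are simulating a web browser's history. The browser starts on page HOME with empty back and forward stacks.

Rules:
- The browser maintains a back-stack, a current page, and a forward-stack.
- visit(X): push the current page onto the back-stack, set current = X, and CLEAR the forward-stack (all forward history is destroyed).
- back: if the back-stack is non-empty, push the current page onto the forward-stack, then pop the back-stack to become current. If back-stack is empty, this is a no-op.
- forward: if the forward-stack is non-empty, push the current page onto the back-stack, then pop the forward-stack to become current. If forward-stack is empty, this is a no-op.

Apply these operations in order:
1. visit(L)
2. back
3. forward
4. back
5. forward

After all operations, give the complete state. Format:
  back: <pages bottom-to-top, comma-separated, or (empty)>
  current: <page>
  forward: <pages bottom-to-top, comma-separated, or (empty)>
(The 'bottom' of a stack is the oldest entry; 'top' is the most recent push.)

After 1 (visit(L)): cur=L back=1 fwd=0
After 2 (back): cur=HOME back=0 fwd=1
After 3 (forward): cur=L back=1 fwd=0
After 4 (back): cur=HOME back=0 fwd=1
After 5 (forward): cur=L back=1 fwd=0

Answer: back: HOME
current: L
forward: (empty)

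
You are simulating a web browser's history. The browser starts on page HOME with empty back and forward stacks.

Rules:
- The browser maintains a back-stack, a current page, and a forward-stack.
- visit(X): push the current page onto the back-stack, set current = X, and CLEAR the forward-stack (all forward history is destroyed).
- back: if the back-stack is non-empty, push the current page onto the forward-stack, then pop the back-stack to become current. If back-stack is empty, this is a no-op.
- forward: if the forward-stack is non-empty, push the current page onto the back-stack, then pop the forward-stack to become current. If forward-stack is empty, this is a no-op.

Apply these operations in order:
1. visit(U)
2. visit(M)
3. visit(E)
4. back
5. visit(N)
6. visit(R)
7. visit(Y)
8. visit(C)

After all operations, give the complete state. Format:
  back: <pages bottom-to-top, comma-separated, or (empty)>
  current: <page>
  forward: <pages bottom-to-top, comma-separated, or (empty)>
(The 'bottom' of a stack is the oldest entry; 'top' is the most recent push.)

Answer: back: HOME,U,M,N,R,Y
current: C
forward: (empty)

Derivation:
After 1 (visit(U)): cur=U back=1 fwd=0
After 2 (visit(M)): cur=M back=2 fwd=0
After 3 (visit(E)): cur=E back=3 fwd=0
After 4 (back): cur=M back=2 fwd=1
After 5 (visit(N)): cur=N back=3 fwd=0
After 6 (visit(R)): cur=R back=4 fwd=0
After 7 (visit(Y)): cur=Y back=5 fwd=0
After 8 (visit(C)): cur=C back=6 fwd=0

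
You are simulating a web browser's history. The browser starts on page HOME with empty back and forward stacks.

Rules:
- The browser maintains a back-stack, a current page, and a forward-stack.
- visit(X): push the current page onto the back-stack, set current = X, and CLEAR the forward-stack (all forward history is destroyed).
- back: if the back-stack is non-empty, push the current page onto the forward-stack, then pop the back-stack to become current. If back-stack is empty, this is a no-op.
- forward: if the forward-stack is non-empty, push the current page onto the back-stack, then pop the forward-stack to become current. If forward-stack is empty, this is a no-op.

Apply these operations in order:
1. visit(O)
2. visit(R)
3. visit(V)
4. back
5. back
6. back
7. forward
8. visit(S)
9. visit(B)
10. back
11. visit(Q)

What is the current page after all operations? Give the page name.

Answer: Q

Derivation:
After 1 (visit(O)): cur=O back=1 fwd=0
After 2 (visit(R)): cur=R back=2 fwd=0
After 3 (visit(V)): cur=V back=3 fwd=0
After 4 (back): cur=R back=2 fwd=1
After 5 (back): cur=O back=1 fwd=2
After 6 (back): cur=HOME back=0 fwd=3
After 7 (forward): cur=O back=1 fwd=2
After 8 (visit(S)): cur=S back=2 fwd=0
After 9 (visit(B)): cur=B back=3 fwd=0
After 10 (back): cur=S back=2 fwd=1
After 11 (visit(Q)): cur=Q back=3 fwd=0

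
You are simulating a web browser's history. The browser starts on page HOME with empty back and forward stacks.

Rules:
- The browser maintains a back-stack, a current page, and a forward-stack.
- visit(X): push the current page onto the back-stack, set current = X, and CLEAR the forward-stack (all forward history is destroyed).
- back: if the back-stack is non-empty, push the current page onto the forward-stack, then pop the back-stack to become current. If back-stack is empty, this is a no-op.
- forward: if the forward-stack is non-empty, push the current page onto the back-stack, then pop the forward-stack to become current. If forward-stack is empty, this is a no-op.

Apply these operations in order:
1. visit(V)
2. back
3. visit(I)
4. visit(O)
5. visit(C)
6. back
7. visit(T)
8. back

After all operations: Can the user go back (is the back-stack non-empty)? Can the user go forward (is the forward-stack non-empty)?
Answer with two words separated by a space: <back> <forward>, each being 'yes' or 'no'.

After 1 (visit(V)): cur=V back=1 fwd=0
After 2 (back): cur=HOME back=0 fwd=1
After 3 (visit(I)): cur=I back=1 fwd=0
After 4 (visit(O)): cur=O back=2 fwd=0
After 5 (visit(C)): cur=C back=3 fwd=0
After 6 (back): cur=O back=2 fwd=1
After 7 (visit(T)): cur=T back=3 fwd=0
After 8 (back): cur=O back=2 fwd=1

Answer: yes yes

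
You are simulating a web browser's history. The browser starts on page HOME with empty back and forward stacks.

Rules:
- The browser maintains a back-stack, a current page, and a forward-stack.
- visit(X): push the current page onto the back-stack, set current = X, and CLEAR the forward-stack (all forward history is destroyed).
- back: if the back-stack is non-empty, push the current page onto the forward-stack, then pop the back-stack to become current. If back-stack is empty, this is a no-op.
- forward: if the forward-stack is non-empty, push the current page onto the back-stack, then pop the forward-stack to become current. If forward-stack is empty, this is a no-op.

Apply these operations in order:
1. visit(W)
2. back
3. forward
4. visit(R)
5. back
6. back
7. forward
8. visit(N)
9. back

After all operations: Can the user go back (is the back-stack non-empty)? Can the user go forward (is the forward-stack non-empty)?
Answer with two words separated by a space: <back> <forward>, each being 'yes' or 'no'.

Answer: yes yes

Derivation:
After 1 (visit(W)): cur=W back=1 fwd=0
After 2 (back): cur=HOME back=0 fwd=1
After 3 (forward): cur=W back=1 fwd=0
After 4 (visit(R)): cur=R back=2 fwd=0
After 5 (back): cur=W back=1 fwd=1
After 6 (back): cur=HOME back=0 fwd=2
After 7 (forward): cur=W back=1 fwd=1
After 8 (visit(N)): cur=N back=2 fwd=0
After 9 (back): cur=W back=1 fwd=1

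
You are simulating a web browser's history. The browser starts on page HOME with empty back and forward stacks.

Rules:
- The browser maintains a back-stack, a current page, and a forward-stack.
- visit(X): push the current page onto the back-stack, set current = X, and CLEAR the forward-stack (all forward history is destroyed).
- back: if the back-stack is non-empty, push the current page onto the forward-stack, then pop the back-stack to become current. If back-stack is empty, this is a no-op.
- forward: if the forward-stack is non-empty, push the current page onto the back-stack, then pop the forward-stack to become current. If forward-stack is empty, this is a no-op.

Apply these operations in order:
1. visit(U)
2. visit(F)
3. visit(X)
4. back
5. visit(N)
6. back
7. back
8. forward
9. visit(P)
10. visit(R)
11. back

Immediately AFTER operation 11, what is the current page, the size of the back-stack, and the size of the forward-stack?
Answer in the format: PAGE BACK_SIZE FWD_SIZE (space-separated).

After 1 (visit(U)): cur=U back=1 fwd=0
After 2 (visit(F)): cur=F back=2 fwd=0
After 3 (visit(X)): cur=X back=3 fwd=0
After 4 (back): cur=F back=2 fwd=1
After 5 (visit(N)): cur=N back=3 fwd=0
After 6 (back): cur=F back=2 fwd=1
After 7 (back): cur=U back=1 fwd=2
After 8 (forward): cur=F back=2 fwd=1
After 9 (visit(P)): cur=P back=3 fwd=0
After 10 (visit(R)): cur=R back=4 fwd=0
After 11 (back): cur=P back=3 fwd=1

P 3 1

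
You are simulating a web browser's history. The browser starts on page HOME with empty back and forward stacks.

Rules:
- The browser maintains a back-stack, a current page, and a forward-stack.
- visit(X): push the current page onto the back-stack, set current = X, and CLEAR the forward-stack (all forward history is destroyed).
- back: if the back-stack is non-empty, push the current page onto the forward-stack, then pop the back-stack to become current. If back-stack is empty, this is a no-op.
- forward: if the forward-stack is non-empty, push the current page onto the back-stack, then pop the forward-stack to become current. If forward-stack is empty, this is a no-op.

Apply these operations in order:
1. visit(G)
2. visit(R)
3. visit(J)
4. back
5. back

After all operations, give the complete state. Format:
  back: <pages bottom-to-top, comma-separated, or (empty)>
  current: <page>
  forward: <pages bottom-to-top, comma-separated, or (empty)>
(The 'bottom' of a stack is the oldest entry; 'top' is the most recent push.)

After 1 (visit(G)): cur=G back=1 fwd=0
After 2 (visit(R)): cur=R back=2 fwd=0
After 3 (visit(J)): cur=J back=3 fwd=0
After 4 (back): cur=R back=2 fwd=1
After 5 (back): cur=G back=1 fwd=2

Answer: back: HOME
current: G
forward: J,R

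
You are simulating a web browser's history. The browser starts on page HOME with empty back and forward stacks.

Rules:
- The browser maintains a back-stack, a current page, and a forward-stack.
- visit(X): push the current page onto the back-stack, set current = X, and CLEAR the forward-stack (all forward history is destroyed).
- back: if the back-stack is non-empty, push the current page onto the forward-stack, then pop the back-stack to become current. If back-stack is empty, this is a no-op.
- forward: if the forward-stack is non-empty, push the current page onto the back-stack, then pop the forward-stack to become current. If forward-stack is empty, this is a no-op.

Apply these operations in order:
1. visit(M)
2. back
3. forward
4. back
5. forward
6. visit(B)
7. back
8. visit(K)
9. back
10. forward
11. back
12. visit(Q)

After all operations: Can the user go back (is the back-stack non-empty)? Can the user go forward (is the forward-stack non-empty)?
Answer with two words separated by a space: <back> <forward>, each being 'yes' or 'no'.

After 1 (visit(M)): cur=M back=1 fwd=0
After 2 (back): cur=HOME back=0 fwd=1
After 3 (forward): cur=M back=1 fwd=0
After 4 (back): cur=HOME back=0 fwd=1
After 5 (forward): cur=M back=1 fwd=0
After 6 (visit(B)): cur=B back=2 fwd=0
After 7 (back): cur=M back=1 fwd=1
After 8 (visit(K)): cur=K back=2 fwd=0
After 9 (back): cur=M back=1 fwd=1
After 10 (forward): cur=K back=2 fwd=0
After 11 (back): cur=M back=1 fwd=1
After 12 (visit(Q)): cur=Q back=2 fwd=0

Answer: yes no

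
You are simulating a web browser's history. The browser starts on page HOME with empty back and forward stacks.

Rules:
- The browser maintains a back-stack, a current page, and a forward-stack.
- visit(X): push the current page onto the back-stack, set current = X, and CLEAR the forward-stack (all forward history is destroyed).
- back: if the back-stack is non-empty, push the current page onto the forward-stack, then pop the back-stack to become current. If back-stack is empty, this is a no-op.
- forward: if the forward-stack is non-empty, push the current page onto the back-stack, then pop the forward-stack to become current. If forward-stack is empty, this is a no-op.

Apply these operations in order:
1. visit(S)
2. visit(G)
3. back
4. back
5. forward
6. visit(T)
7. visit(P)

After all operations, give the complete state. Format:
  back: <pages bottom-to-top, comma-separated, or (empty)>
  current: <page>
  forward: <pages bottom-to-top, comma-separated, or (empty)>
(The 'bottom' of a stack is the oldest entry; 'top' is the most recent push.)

After 1 (visit(S)): cur=S back=1 fwd=0
After 2 (visit(G)): cur=G back=2 fwd=0
After 3 (back): cur=S back=1 fwd=1
After 4 (back): cur=HOME back=0 fwd=2
After 5 (forward): cur=S back=1 fwd=1
After 6 (visit(T)): cur=T back=2 fwd=0
After 7 (visit(P)): cur=P back=3 fwd=0

Answer: back: HOME,S,T
current: P
forward: (empty)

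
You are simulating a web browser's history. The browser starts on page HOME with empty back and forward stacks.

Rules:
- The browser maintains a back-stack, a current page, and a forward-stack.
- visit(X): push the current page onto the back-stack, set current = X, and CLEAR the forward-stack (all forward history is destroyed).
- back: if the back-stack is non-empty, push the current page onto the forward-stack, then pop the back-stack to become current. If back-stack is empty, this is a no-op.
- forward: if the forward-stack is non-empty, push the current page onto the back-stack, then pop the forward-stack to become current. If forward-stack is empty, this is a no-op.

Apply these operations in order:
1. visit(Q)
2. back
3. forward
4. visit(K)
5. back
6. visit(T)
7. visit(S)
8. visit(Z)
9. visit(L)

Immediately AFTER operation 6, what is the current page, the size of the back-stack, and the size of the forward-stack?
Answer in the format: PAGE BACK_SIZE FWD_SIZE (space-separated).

After 1 (visit(Q)): cur=Q back=1 fwd=0
After 2 (back): cur=HOME back=0 fwd=1
After 3 (forward): cur=Q back=1 fwd=0
After 4 (visit(K)): cur=K back=2 fwd=0
After 5 (back): cur=Q back=1 fwd=1
After 6 (visit(T)): cur=T back=2 fwd=0

T 2 0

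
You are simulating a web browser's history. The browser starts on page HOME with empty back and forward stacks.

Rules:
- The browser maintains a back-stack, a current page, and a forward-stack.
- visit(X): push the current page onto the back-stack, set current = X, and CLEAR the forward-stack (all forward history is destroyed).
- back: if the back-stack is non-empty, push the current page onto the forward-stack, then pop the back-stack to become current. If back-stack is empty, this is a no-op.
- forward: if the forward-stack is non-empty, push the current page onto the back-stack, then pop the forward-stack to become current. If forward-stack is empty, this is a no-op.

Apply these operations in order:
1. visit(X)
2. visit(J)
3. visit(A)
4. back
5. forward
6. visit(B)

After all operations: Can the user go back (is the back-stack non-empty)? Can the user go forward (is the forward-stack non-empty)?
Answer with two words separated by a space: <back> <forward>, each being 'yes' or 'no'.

Answer: yes no

Derivation:
After 1 (visit(X)): cur=X back=1 fwd=0
After 2 (visit(J)): cur=J back=2 fwd=0
After 3 (visit(A)): cur=A back=3 fwd=0
After 4 (back): cur=J back=2 fwd=1
After 5 (forward): cur=A back=3 fwd=0
After 6 (visit(B)): cur=B back=4 fwd=0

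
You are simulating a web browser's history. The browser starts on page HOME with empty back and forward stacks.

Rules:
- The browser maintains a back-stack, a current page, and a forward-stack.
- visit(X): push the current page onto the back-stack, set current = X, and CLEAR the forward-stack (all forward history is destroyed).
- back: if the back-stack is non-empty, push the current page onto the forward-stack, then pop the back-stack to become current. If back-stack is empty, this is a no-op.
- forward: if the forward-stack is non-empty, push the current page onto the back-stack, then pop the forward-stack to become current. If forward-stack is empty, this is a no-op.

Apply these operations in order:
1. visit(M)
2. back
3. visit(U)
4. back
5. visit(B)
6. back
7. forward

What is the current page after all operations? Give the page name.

After 1 (visit(M)): cur=M back=1 fwd=0
After 2 (back): cur=HOME back=0 fwd=1
After 3 (visit(U)): cur=U back=1 fwd=0
After 4 (back): cur=HOME back=0 fwd=1
After 5 (visit(B)): cur=B back=1 fwd=0
After 6 (back): cur=HOME back=0 fwd=1
After 7 (forward): cur=B back=1 fwd=0

Answer: B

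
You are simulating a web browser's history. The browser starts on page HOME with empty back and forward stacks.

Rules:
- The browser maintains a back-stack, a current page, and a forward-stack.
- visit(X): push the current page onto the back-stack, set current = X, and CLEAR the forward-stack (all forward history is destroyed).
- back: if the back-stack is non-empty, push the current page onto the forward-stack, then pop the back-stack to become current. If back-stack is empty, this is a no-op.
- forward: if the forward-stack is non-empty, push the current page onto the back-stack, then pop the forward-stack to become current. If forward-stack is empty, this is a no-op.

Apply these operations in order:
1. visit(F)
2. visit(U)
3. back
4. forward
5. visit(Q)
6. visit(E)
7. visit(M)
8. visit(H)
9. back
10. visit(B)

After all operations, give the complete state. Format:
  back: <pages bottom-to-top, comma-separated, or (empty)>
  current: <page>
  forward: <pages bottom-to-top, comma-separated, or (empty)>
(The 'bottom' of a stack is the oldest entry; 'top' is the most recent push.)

After 1 (visit(F)): cur=F back=1 fwd=0
After 2 (visit(U)): cur=U back=2 fwd=0
After 3 (back): cur=F back=1 fwd=1
After 4 (forward): cur=U back=2 fwd=0
After 5 (visit(Q)): cur=Q back=3 fwd=0
After 6 (visit(E)): cur=E back=4 fwd=0
After 7 (visit(M)): cur=M back=5 fwd=0
After 8 (visit(H)): cur=H back=6 fwd=0
After 9 (back): cur=M back=5 fwd=1
After 10 (visit(B)): cur=B back=6 fwd=0

Answer: back: HOME,F,U,Q,E,M
current: B
forward: (empty)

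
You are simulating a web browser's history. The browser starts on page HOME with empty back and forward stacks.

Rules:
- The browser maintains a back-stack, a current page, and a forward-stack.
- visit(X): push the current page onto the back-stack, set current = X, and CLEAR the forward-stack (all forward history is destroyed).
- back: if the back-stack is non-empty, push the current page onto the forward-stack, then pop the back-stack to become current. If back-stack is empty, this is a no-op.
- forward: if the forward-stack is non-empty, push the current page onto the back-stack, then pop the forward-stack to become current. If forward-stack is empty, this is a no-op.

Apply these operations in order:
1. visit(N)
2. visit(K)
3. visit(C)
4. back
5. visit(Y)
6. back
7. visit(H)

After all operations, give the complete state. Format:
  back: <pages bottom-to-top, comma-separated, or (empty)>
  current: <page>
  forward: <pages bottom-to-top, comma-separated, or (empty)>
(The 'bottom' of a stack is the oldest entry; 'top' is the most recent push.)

After 1 (visit(N)): cur=N back=1 fwd=0
After 2 (visit(K)): cur=K back=2 fwd=0
After 3 (visit(C)): cur=C back=3 fwd=0
After 4 (back): cur=K back=2 fwd=1
After 5 (visit(Y)): cur=Y back=3 fwd=0
After 6 (back): cur=K back=2 fwd=1
After 7 (visit(H)): cur=H back=3 fwd=0

Answer: back: HOME,N,K
current: H
forward: (empty)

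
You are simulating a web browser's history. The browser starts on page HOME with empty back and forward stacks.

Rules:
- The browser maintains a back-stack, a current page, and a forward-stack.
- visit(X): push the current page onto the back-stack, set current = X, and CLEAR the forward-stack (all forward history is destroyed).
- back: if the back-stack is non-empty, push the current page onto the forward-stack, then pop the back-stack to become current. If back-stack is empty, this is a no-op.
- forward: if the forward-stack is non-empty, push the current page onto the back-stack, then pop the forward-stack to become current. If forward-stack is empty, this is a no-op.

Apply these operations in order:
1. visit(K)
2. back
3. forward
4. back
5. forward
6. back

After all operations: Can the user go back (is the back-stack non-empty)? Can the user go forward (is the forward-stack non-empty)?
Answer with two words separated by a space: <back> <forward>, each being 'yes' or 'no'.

Answer: no yes

Derivation:
After 1 (visit(K)): cur=K back=1 fwd=0
After 2 (back): cur=HOME back=0 fwd=1
After 3 (forward): cur=K back=1 fwd=0
After 4 (back): cur=HOME back=0 fwd=1
After 5 (forward): cur=K back=1 fwd=0
After 6 (back): cur=HOME back=0 fwd=1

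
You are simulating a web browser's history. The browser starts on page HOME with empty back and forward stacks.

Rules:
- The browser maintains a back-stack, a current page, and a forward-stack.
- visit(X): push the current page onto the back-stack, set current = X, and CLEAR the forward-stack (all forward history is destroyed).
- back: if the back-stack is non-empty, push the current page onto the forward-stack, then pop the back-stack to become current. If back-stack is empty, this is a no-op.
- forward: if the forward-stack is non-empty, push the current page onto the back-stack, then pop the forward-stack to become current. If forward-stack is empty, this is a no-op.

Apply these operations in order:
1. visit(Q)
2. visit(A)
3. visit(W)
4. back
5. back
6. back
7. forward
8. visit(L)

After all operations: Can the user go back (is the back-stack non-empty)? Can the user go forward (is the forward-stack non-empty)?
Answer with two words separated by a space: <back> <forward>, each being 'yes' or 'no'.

Answer: yes no

Derivation:
After 1 (visit(Q)): cur=Q back=1 fwd=0
After 2 (visit(A)): cur=A back=2 fwd=0
After 3 (visit(W)): cur=W back=3 fwd=0
After 4 (back): cur=A back=2 fwd=1
After 5 (back): cur=Q back=1 fwd=2
After 6 (back): cur=HOME back=0 fwd=3
After 7 (forward): cur=Q back=1 fwd=2
After 8 (visit(L)): cur=L back=2 fwd=0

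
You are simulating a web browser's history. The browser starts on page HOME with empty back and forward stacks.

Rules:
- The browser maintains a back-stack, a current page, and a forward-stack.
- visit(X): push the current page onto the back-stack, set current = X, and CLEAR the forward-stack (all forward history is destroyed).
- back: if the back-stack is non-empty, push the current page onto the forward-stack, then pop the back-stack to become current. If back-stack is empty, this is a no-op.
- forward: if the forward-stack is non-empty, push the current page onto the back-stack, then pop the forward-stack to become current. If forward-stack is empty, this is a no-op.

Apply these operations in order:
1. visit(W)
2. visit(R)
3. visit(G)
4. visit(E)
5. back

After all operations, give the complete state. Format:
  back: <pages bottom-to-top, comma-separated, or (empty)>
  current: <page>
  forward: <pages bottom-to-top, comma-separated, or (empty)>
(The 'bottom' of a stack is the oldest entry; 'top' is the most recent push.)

After 1 (visit(W)): cur=W back=1 fwd=0
After 2 (visit(R)): cur=R back=2 fwd=0
After 3 (visit(G)): cur=G back=3 fwd=0
After 4 (visit(E)): cur=E back=4 fwd=0
After 5 (back): cur=G back=3 fwd=1

Answer: back: HOME,W,R
current: G
forward: E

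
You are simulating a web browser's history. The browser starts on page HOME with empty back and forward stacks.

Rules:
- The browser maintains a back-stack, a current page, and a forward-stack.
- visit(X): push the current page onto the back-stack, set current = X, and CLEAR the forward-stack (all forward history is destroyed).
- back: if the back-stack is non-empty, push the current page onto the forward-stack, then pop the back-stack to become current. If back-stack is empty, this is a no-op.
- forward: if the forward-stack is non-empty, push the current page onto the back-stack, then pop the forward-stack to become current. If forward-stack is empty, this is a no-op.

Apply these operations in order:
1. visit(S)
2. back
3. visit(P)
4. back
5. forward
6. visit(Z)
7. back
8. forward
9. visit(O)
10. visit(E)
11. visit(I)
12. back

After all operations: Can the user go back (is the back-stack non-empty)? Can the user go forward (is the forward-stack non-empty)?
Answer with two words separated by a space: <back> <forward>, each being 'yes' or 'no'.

Answer: yes yes

Derivation:
After 1 (visit(S)): cur=S back=1 fwd=0
After 2 (back): cur=HOME back=0 fwd=1
After 3 (visit(P)): cur=P back=1 fwd=0
After 4 (back): cur=HOME back=0 fwd=1
After 5 (forward): cur=P back=1 fwd=0
After 6 (visit(Z)): cur=Z back=2 fwd=0
After 7 (back): cur=P back=1 fwd=1
After 8 (forward): cur=Z back=2 fwd=0
After 9 (visit(O)): cur=O back=3 fwd=0
After 10 (visit(E)): cur=E back=4 fwd=0
After 11 (visit(I)): cur=I back=5 fwd=0
After 12 (back): cur=E back=4 fwd=1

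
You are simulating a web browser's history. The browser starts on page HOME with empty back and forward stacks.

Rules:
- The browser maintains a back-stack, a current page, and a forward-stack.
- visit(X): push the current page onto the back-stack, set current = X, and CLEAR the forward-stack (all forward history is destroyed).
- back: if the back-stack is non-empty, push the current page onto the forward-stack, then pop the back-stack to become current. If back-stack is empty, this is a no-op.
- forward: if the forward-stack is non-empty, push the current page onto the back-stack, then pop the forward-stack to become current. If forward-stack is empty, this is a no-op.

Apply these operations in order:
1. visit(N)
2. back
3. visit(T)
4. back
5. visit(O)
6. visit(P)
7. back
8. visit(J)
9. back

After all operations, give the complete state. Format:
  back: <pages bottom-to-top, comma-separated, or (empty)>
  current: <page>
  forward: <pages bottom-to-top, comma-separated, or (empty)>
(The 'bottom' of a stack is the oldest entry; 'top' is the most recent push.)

Answer: back: HOME
current: O
forward: J

Derivation:
After 1 (visit(N)): cur=N back=1 fwd=0
After 2 (back): cur=HOME back=0 fwd=1
After 3 (visit(T)): cur=T back=1 fwd=0
After 4 (back): cur=HOME back=0 fwd=1
After 5 (visit(O)): cur=O back=1 fwd=0
After 6 (visit(P)): cur=P back=2 fwd=0
After 7 (back): cur=O back=1 fwd=1
After 8 (visit(J)): cur=J back=2 fwd=0
After 9 (back): cur=O back=1 fwd=1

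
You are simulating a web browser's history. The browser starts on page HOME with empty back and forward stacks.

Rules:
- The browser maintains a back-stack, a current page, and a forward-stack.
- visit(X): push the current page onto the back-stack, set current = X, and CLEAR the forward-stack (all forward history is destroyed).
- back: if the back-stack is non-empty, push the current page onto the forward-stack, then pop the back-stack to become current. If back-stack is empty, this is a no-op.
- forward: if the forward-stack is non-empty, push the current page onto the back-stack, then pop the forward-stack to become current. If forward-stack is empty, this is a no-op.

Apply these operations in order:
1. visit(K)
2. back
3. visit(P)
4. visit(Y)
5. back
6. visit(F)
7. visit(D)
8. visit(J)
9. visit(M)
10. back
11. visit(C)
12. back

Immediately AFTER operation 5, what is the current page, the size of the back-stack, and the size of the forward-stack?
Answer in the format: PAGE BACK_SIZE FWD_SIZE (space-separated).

After 1 (visit(K)): cur=K back=1 fwd=0
After 2 (back): cur=HOME back=0 fwd=1
After 3 (visit(P)): cur=P back=1 fwd=0
After 4 (visit(Y)): cur=Y back=2 fwd=0
After 5 (back): cur=P back=1 fwd=1

P 1 1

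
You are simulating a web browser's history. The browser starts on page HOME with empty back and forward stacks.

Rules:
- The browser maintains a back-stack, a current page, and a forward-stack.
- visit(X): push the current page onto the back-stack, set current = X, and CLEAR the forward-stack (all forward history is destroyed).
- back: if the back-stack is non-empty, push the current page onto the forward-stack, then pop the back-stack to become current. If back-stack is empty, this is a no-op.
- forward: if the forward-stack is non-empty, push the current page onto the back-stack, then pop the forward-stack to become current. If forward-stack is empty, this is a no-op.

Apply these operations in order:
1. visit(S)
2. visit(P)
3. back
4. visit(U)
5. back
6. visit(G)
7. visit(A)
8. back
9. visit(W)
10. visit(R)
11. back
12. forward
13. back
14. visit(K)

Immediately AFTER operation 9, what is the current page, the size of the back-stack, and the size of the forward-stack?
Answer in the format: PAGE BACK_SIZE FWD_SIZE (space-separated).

After 1 (visit(S)): cur=S back=1 fwd=0
After 2 (visit(P)): cur=P back=2 fwd=0
After 3 (back): cur=S back=1 fwd=1
After 4 (visit(U)): cur=U back=2 fwd=0
After 5 (back): cur=S back=1 fwd=1
After 6 (visit(G)): cur=G back=2 fwd=0
After 7 (visit(A)): cur=A back=3 fwd=0
After 8 (back): cur=G back=2 fwd=1
After 9 (visit(W)): cur=W back=3 fwd=0

W 3 0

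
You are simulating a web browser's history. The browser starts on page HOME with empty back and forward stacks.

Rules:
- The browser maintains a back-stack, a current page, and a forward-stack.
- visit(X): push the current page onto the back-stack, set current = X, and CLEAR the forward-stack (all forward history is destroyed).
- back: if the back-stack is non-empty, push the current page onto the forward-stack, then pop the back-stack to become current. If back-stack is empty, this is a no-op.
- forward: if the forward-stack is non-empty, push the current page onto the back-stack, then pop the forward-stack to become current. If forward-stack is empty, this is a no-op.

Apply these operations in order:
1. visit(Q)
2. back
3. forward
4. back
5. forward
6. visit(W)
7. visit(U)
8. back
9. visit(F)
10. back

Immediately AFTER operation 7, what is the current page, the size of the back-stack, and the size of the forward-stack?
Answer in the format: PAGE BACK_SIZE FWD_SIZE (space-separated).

After 1 (visit(Q)): cur=Q back=1 fwd=0
After 2 (back): cur=HOME back=0 fwd=1
After 3 (forward): cur=Q back=1 fwd=0
After 4 (back): cur=HOME back=0 fwd=1
After 5 (forward): cur=Q back=1 fwd=0
After 6 (visit(W)): cur=W back=2 fwd=0
After 7 (visit(U)): cur=U back=3 fwd=0

U 3 0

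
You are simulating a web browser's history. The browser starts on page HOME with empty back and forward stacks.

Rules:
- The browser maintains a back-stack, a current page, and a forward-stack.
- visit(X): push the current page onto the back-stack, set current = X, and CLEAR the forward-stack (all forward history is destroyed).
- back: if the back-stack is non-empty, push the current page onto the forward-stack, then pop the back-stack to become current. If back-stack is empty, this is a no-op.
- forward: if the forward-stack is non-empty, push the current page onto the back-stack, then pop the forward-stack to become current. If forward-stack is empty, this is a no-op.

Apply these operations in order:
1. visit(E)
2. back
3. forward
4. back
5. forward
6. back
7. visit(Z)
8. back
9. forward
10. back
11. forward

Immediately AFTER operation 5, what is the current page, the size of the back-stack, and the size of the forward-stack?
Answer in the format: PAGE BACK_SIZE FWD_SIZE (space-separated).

After 1 (visit(E)): cur=E back=1 fwd=0
After 2 (back): cur=HOME back=0 fwd=1
After 3 (forward): cur=E back=1 fwd=0
After 4 (back): cur=HOME back=0 fwd=1
After 5 (forward): cur=E back=1 fwd=0

E 1 0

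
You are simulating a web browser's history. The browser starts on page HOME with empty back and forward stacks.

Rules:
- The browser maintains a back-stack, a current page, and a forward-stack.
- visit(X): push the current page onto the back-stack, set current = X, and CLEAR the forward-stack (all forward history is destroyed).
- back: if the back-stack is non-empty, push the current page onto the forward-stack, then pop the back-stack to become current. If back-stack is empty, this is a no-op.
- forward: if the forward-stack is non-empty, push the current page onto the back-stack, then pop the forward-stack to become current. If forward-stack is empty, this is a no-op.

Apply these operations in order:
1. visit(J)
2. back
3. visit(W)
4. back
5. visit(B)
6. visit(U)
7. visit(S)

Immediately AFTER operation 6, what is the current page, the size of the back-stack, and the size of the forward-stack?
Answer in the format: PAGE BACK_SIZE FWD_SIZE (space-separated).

After 1 (visit(J)): cur=J back=1 fwd=0
After 2 (back): cur=HOME back=0 fwd=1
After 3 (visit(W)): cur=W back=1 fwd=0
After 4 (back): cur=HOME back=0 fwd=1
After 5 (visit(B)): cur=B back=1 fwd=0
After 6 (visit(U)): cur=U back=2 fwd=0

U 2 0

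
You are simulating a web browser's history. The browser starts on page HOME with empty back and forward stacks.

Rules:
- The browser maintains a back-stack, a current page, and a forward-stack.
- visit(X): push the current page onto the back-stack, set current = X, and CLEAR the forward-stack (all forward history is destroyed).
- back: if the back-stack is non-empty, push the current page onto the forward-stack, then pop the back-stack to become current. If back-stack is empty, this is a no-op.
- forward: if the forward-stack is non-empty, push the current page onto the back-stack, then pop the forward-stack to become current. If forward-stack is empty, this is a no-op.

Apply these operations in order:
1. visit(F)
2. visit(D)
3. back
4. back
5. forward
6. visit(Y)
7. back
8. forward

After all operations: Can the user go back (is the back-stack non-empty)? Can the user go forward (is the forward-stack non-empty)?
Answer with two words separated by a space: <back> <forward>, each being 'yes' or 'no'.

Answer: yes no

Derivation:
After 1 (visit(F)): cur=F back=1 fwd=0
After 2 (visit(D)): cur=D back=2 fwd=0
After 3 (back): cur=F back=1 fwd=1
After 4 (back): cur=HOME back=0 fwd=2
After 5 (forward): cur=F back=1 fwd=1
After 6 (visit(Y)): cur=Y back=2 fwd=0
After 7 (back): cur=F back=1 fwd=1
After 8 (forward): cur=Y back=2 fwd=0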